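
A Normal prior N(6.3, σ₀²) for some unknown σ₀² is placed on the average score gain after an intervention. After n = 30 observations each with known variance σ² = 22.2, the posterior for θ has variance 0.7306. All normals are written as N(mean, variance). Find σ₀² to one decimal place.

σ₀² = 57.5

For the Normal–Normal model with known σ², precisions add: τ_n = τ₀ + n/σ².
So 1/σ₀² = 1/0.7306 − 30/22.2 = 1.368738 − 1.351351 = 0.017387.
Hence σ₀² = 1/0.017387 ≈ 57.5.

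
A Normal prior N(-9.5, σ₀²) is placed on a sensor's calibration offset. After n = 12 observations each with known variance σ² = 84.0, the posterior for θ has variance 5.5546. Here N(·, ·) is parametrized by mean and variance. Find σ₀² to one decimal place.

σ₀² = 26.9

Posterior precision equals prior precision plus data precision: 1/σ_n² = 1/σ₀² + n/σ².
So 1/σ₀² = 1/5.5546 − 12/84.0 = 0.180031 − 0.142857 = 0.037174.
Hence σ₀² = 1/0.037174 ≈ 26.9.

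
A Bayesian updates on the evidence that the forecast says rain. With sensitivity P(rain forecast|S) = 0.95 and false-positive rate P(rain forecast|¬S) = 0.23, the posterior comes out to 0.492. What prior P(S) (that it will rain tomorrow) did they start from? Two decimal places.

In odds form, posterior odds = prior odds × likelihood ratio, so prior odds = posterior odds ÷ LR.
Posterior odds = 0.492/(1−0.492) = 0.9685. LR = 0.95/0.23 = 4.1304.
Prior odds = 0.9685/4.1304 = 0.2345, so P(S) = 0.2345/(1+0.2345) ≈ 0.19.

P(S) = 0.19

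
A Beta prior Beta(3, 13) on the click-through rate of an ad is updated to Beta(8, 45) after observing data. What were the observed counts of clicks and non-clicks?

5 clicks and 32 non-clicks

A Beta(α, β) prior with s successes and f failures in binomial data gives a Beta(α+s, β+f) posterior.
So s = 8 − 3 = 5 and f = 45 − 13 = 32.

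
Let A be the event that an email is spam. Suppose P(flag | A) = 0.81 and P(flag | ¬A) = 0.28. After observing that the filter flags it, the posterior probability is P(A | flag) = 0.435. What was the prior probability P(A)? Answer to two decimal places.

In odds form, posterior odds = prior odds × likelihood ratio, so prior odds = posterior odds ÷ LR.
Posterior odds = 0.435/(1−0.435) = 0.7699. LR = 0.81/0.28 = 2.8929.
Prior odds = 0.7699/2.8929 = 0.2661, so P(A) = 0.2661/(1+0.2661) ≈ 0.21.

P(A) = 0.21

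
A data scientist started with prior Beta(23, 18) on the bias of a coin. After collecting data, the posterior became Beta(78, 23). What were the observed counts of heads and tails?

55 heads and 5 tails

A Beta(α, β) prior with s successes and f failures in binomial data gives a Beta(α+s, β+f) posterior.
So s = 78 − 23 = 55 and f = 23 − 18 = 5.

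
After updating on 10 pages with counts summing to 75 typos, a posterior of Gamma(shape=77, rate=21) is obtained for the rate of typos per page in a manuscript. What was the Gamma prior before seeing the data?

Gamma(shape=2, rate=11)

A Gamma(α, β) prior (rate parametrization) on a Poisson rate with n observations summing to S gives posterior Gamma(α+S, β+n).
So α = 77 − 75 = 2 and β = 21 − 10 = 11.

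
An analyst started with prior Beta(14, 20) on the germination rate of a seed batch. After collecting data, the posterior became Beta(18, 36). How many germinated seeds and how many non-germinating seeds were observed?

A Beta(α, β) prior with s successes and f failures in binomial data gives a Beta(α+s, β+f) posterior.
Match parameters: s=18−14=4, f=36−20=16.

4 germinated seeds and 16 non-germinating seeds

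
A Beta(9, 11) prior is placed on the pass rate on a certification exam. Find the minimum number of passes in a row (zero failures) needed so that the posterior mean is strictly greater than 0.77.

k = 28

After k passes and 0 failures the posterior is Beta(9+k, 11), with mean (9+k)/(9+11+k).
Set (9+k)/(20+k) > 0.77 and solve: k > (0.77·20 − 9)/(1 − 0.77) = 27.826.
The smallest integer exceeding 27.826 is 28.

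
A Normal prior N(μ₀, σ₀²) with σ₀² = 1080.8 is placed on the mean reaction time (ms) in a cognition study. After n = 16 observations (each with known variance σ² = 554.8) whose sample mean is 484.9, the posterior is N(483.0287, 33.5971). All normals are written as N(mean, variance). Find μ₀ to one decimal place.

With known observation variance, the Normal–Normal posterior has precision τ_n = τ₀ + n/σ² and mean μ_n = (τ₀μ₀ + (n/σ²)x̄)/τ_n.
Here τ₀ = 1/1080.8 = 0.000925 and τ_data = 16/554.8 = 0.028839, so τ_n = 0.029764.
Rearranging for μ₀: μ₀ = (μ_n·τ_n − τ_data·x̄)/τ₀ = (483.0287·0.029764 − 0.028839·484.9) / 0.000925 = 0.392835/0.000925 ≈ 424.7.

μ₀ = 424.7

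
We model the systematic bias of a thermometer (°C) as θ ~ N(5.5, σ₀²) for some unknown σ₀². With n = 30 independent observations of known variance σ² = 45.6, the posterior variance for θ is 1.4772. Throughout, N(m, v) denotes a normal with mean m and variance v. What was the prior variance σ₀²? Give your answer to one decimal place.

σ₀² = 52.5

For the Normal–Normal model with known σ², precisions add: τ_n = τ₀ + n/σ².
So 1/σ₀² = 1/1.4772 − 30/45.6 = 0.676956 − 0.657895 = 0.019061.
Hence σ₀² = 1/0.019061 ≈ 52.5.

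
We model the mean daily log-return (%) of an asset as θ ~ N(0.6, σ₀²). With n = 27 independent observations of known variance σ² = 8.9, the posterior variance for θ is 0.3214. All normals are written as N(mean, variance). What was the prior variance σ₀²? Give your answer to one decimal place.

σ₀² = 12.9

For the Normal–Normal model with known σ², precisions add: τ_n = τ₀ + n/σ².
So 1/σ₀² = 1/0.3214 − 27/8.9 = 3.111388 − 3.033708 = 0.077680.
Hence σ₀² = 1/0.077680 ≈ 12.9.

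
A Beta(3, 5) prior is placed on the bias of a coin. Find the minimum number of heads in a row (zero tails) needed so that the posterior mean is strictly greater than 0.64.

After k heads and 0 tails the posterior is Beta(3+k, 5), with mean (3+k)/(3+5+k).
Set (3+k)/(8+k) > 0.64 and solve: k > (0.64·8 − 3)/(1 − 0.64) = 5.889.
The smallest integer exceeding 5.889 is 6, and checking k=6: (9)/(14) = 0.6429 > 0.64.

k = 6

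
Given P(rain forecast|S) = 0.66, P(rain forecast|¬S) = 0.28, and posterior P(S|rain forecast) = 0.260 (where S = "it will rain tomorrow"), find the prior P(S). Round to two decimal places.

In odds form, posterior odds = prior odds × likelihood ratio, so prior odds = posterior odds ÷ LR.
Posterior odds = 0.260/(1−0.260) = 0.3514. LR = 0.66/0.28 = 2.3571.
Prior odds = 0.3514/2.3571 = 0.1491, so P(S) = 0.1491/(1+0.1491) ≈ 0.13.

P(S) = 0.13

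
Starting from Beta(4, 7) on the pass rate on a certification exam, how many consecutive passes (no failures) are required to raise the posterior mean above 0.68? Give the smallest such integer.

k = 11

After k passes and 0 failures the posterior is Beta(4+k, 7), with mean (4+k)/(4+7+k).
Set (4+k)/(11+k) > 0.68 and solve: k > (0.68·11 − 4)/(1 − 0.68) = 10.875.
The smallest integer exceeding 10.875 is 11, and checking k=11: (15)/(22) = 0.6818 > 0.68.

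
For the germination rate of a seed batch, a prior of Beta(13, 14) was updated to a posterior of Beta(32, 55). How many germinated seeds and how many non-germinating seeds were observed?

19 germinated seeds and 41 non-germinating seeds

Under Beta–binomial conjugacy the posterior parameters are (α+s, β+f).
So s = 32 − 13 = 19 and f = 55 − 14 = 41.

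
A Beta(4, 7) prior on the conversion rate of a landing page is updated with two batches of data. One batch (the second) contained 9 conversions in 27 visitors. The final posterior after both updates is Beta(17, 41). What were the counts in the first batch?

4 conversions and 16 bounces

Because Beta–binomial updating is additive in the counts, the combined data contributed (α_post−α_prior, β_post−β_prior) successes and failures.
Total across both batches: 17−4=13 conversions, 41−7=34 bounces.
Subtract the second batch: 13−9=4 conversions and 34−18=16 bounces.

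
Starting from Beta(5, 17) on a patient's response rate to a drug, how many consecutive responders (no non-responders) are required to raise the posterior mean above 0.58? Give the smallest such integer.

After k responders and 0 non-responders the posterior is Beta(5+k, 17), with mean (5+k)/(5+17+k).
Set (5+k)/(22+k) > 0.58 and solve: k > (0.58·22 − 5)/(1 − 0.58) = 18.476.
The smallest integer exceeding 18.476 is 19, and checking k=19: (24)/(41) = 0.5854 > 0.58.

k = 19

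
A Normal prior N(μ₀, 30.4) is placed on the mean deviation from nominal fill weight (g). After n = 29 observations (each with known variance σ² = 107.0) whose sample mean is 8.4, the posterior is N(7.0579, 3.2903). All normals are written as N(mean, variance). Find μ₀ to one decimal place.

With known observation variance, the Normal–Normal posterior has precision τ_n = τ₀ + n/σ² and mean μ_n = (τ₀μ₀ + (n/σ²)x̄)/τ_n.
Here τ₀ = 1/30.4 = 0.032895 and τ_data = 29/107.0 = 0.271028, so τ_n = 0.303923.
Rearranging for μ₀: μ₀ = (μ_n·τ_n − τ_data·x̄)/τ₀ = (7.0579·0.303923 − 0.271028·8.4) / 0.032895 = -0.131577/0.032895 ≈ -4.0.

μ₀ = -4.0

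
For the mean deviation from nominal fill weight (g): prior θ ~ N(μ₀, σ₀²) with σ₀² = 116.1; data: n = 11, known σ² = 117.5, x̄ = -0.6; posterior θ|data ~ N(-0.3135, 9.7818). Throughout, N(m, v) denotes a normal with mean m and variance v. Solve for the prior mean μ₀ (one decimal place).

The posterior mean is a precision-weighted average: μ_n = (τ₀μ₀ + τ_data·x̄)/(τ₀+τ_data), with τ₀=1/σ₀² and τ_data=n/σ².
Here τ₀ = 1/116.1 = 0.008613 and τ_data = 11/117.5 = 0.093617, so τ_n = 0.102230.
Rearranging for μ₀: μ₀ = (μ_n·τ_n − τ_data·x̄)/τ₀ = (-0.3135·0.102230 − 0.093617·-0.6) / 0.008613 = 0.024121/0.008613 ≈ 2.8.

μ₀ = 2.8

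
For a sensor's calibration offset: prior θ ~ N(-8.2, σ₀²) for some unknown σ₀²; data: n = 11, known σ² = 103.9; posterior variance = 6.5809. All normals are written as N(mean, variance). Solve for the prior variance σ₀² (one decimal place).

For the Normal–Normal model with known σ², precisions add: τ_n = τ₀ + n/σ².
So 1/σ₀² = 1/6.5809 − 11/103.9 = 0.151955 − 0.105871 = 0.046084.
Hence σ₀² = 1/0.046084 ≈ 21.7.

σ₀² = 21.7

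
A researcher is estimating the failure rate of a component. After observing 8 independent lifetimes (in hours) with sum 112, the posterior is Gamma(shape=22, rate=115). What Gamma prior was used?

Gamma–exponential conjugacy: posterior shape = α + n, posterior rate = β + Σtᵢ.
So α = 22 − 8 = 14 and β = 115 − 112 = 3.

Gamma(shape=14, rate=3)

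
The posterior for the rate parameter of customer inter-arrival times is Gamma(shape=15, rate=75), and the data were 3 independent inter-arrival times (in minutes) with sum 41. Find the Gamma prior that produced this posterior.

For an exponential likelihood with a Gamma(α, β) prior on the rate, n observations with total T give posterior Gamma(α+n, β+T).
So α = 15 − 3 = 12 and β = 75 − 41 = 34.

Gamma(shape=12, rate=34)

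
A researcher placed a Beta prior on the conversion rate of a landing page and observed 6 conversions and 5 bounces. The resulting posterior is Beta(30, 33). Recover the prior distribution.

Beta(24, 28)

Under Beta–binomial conjugacy the posterior parameters are (a+s, b+f).
Subtract the data counts: 30−6=24, 33−5=28.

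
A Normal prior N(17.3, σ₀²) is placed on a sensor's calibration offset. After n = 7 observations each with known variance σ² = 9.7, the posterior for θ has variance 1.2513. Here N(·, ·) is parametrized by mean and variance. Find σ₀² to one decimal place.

σ₀² = 12.9

For the Normal–Normal model with known σ², precisions add: τ_n = τ₀ + n/σ².
So 1/σ₀² = 1/1.2513 − 7/9.7 = 0.799169 − 0.721649 = 0.077520.
Hence σ₀² = 1/0.077520 ≈ 12.9.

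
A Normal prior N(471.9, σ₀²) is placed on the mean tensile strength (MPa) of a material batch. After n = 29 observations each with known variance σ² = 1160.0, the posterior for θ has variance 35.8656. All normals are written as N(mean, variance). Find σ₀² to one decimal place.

For the Normal–Normal model with known σ², precisions add: τ_n = τ₀ + n/σ².
So 1/σ₀² = 1/35.8656 − 29/1160.0 = 0.027882 − 0.025000 = 0.002882.
Hence σ₀² = 1/0.002882 ≈ 347.0.

σ₀² = 347.0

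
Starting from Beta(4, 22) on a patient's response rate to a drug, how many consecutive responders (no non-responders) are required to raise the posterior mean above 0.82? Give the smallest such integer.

k = 97

After k responders and 0 non-responders the posterior is Beta(4+k, 22), with mean (4+k)/(4+22+k).
Set (4+k)/(26+k) > 0.82 and solve: k > (0.82·26 − 4)/(1 − 0.82) = 96.222.
The smallest integer exceeding 96.222 is 97, and checking k=97: (101)/(123) = 0.8211 > 0.82.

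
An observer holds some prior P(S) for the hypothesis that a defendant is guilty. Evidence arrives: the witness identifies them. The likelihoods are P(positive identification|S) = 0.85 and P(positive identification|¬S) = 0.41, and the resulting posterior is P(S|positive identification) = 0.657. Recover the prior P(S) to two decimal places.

In odds form, posterior odds = prior odds × likelihood ratio, so prior odds = posterior odds ÷ LR.
Posterior odds = 0.657/(1−0.657) = 1.9155. LR = 0.85/0.41 = 2.0732.
Prior odds = 1.9155/2.0732 = 0.9239, so P(S) = 0.9239/(1+0.9239) ≈ 0.48.

P(S) = 0.48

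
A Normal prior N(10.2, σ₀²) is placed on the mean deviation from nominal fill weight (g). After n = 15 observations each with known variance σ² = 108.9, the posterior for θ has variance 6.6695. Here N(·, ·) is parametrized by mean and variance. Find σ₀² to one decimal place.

σ₀² = 82.0

Posterior precision equals prior precision plus data precision: 1/σ_n² = 1/σ₀² + n/σ².
So 1/σ₀² = 1/6.6695 − 15/108.9 = 0.149936 − 0.137741 = 0.012195.
Hence σ₀² = 1/0.012195 ≈ 82.0.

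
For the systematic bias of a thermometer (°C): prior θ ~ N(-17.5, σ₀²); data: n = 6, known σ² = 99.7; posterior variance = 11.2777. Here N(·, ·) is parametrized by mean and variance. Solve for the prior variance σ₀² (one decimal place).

σ₀² = 35.1

Posterior precision equals prior precision plus data precision: 1/σ_n² = 1/σ₀² + n/σ².
So 1/σ₀² = 1/11.2777 − 6/99.7 = 0.088671 − 0.060181 = 0.028490.
Hence σ₀² = 1/0.028490 ≈ 35.1.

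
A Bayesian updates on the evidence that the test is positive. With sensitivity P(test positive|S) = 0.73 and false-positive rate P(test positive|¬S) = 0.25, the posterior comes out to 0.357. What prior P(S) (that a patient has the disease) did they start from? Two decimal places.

Bayes' rule in odds form gives O(S|E) = O(S)·[P(E|S)/P(E|¬S)], hence O(S) = O(S|E)/LR.
Posterior odds = 0.357/(1−0.357) = 0.5552. LR = 0.73/0.25 = 2.9200.
Prior odds = 0.5552/2.9200 = 0.1901, so P(S) = 0.1901/(1+0.1901) ≈ 0.16.

P(S) = 0.16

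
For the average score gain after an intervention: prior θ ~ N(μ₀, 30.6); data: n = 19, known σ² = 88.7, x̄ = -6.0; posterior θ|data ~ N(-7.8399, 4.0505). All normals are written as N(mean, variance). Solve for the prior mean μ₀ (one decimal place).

With known observation variance, the Normal–Normal posterior has precision τ_n = τ₀ + n/σ² and mean μ_n = (τ₀μ₀ + (n/σ²)x̄)/τ_n.
Here τ₀ = 1/30.6 = 0.032680 and τ_data = 19/88.7 = 0.214205, so τ_n = 0.246885.
Rearranging for μ₀: μ₀ = (μ_n·τ_n − τ_data·x̄)/τ₀ = (-7.8399·0.246885 − 0.214205·-6.0) / 0.032680 = -0.650324/0.032680 ≈ -19.9.

μ₀ = -19.9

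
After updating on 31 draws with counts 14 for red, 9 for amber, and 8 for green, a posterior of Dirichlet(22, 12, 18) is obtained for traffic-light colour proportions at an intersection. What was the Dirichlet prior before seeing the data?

For a Dirichlet(α) prior with multinomial counts c, the posterior is Dirichlet(α + c) componentwise.
Subtract each count from the matching posterior parameter: 22−14=8, 12−9=3, 18−8=10.

Dirichlet(8, 3, 10)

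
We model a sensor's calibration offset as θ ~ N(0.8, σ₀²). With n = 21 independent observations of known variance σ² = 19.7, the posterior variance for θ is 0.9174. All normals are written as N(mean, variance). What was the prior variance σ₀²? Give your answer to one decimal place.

For the Normal–Normal model with known σ², precisions add: τ_n = τ₀ + n/σ².
So 1/σ₀² = 1/0.9174 − 21/19.7 = 1.090037 − 1.065990 = 0.024047.
Hence σ₀² = 1/0.024047 ≈ 41.6.

σ₀² = 41.6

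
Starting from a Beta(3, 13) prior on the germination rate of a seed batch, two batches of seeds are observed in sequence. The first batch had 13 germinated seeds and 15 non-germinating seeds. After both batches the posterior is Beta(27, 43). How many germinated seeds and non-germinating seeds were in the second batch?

Sequential conjugate updates are equivalent to a single update on the pooled data, so total successes = posterior α − prior α and total failures = posterior β − prior β.
Total across both batches: 27−3=24 germinated seeds, 43−13=30 non-germinating seeds.
Subtract the first batch: 24−13=11 germinated seeds and 30−15=15 non-germinating seeds.

11 germinated seeds and 15 non-germinating seeds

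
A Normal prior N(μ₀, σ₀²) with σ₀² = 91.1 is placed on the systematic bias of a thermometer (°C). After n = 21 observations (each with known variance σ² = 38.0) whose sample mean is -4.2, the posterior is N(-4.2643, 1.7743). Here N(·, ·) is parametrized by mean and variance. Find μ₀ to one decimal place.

μ₀ = -7.5

With known observation variance, the Normal–Normal posterior has precision τ_n = τ₀ + n/σ² and mean μ_n = (τ₀μ₀ + (n/σ²)x̄)/τ_n.
Here τ₀ = 1/91.1 = 0.010977 and τ_data = 21/38.0 = 0.552632, so τ_n = 0.563609.
Rearranging for μ₀: μ₀ = (μ_n·τ_n − τ_data·x̄)/τ₀ = (-4.2643·0.563609 − 0.552632·-4.2) / 0.010977 = -0.082343/0.010977 ≈ -7.5.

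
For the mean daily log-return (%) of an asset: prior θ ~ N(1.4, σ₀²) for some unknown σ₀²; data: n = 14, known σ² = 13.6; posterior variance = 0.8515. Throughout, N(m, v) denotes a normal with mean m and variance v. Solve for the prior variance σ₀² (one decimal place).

σ₀² = 6.9

Posterior precision equals prior precision plus data precision: 1/σ_n² = 1/σ₀² + n/σ².
So 1/σ₀² = 1/0.8515 − 14/13.6 = 1.174398 − 1.029412 = 0.144986.
Hence σ₀² = 1/0.144986 ≈ 6.9.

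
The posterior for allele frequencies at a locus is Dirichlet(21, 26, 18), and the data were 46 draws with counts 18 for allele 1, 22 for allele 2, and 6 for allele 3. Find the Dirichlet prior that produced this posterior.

For a Dirichlet(α) prior with multinomial counts c, the posterior is Dirichlet(α + c) componentwise.
Subtract each count from the matching posterior parameter: 21−18=3, 26−22=4, 18−6=12.

Dirichlet(3, 4, 12)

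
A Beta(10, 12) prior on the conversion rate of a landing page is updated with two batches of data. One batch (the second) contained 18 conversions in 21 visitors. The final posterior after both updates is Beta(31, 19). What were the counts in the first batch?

3 conversions and 4 bounces

Because Beta–binomial updating is additive in the counts, the combined data contributed (α_post−α_prior, β_post−β_prior) successes and failures.
Total across both batches: 31−10=21 conversions, 19−12=7 bounces.
Subtract the second batch: 21−18=3 conversions and 7−3=4 bounces.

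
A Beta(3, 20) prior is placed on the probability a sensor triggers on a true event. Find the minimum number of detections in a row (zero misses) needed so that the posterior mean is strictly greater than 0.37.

k = 9

After k detections and 0 misses the posterior is Beta(3+k, 20), with mean (3+k)/(3+20+k).
Set (3+k)/(23+k) > 0.37 and solve: k > (0.37·23 − 3)/(1 − 0.37) = 8.746.
The smallest integer exceeding 8.746 is 9.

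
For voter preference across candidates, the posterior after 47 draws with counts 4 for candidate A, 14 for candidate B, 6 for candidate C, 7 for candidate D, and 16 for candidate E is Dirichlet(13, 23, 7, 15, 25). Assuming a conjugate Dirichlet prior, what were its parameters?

Dirichlet(9, 9, 1, 8, 9)

For a Dirichlet(α) prior with multinomial counts c, the posterior is Dirichlet(α + c) componentwise.
Subtract each count from the matching posterior parameter: 13−4=9, 23−14=9, 7−6=1, 15−7=8, 25−16=9.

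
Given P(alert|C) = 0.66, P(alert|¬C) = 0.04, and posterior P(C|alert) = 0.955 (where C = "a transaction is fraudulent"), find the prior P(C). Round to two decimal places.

P(C) = 0.56

Bayes' rule in odds form gives O(C|E) = O(C)·[P(E|C)/P(E|¬C)], hence O(C) = O(C|E)/LR.
Posterior odds = 0.955/(1−0.955) = 21.2222. LR = 0.66/0.04 = 16.5000.
Prior odds = 21.2222/16.5000 = 1.2862, so P(C) = 1.2862/(1+1.2862) ≈ 0.56.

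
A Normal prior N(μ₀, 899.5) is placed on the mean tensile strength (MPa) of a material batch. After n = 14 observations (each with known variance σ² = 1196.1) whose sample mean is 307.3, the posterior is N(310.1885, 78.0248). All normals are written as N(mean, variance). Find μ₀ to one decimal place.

μ₀ = 340.6

The posterior mean is a precision-weighted average: μ_n = (τ₀μ₀ + τ_data·x̄)/(τ₀+τ_data), with τ₀=1/σ₀² and τ_data=n/σ².
Here τ₀ = 1/899.5 = 0.001112 and τ_data = 14/1196.1 = 0.011705, so τ_n = 0.012817.
Rearranging for μ₀: μ₀ = (μ_n·τ_n − τ_data·x̄)/τ₀ = (310.1885·0.012817 − 0.011705·307.3) / 0.001112 = 0.378740/0.001112 ≈ 340.6.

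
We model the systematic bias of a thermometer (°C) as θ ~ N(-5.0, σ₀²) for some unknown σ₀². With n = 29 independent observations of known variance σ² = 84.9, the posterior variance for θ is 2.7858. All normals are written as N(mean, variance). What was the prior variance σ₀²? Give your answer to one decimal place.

For the Normal–Normal model with known σ², precisions add: τ_n = τ₀ + n/σ².
So 1/σ₀² = 1/2.7858 − 29/84.9 = 0.358963 − 0.341578 = 0.017385.
Hence σ₀² = 1/0.017385 ≈ 57.5.

σ₀² = 57.5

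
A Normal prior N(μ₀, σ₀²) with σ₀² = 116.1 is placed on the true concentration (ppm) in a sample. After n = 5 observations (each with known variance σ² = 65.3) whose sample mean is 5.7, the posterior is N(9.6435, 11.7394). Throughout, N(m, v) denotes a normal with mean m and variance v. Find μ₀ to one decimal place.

μ₀ = 44.7

With known observation variance, the Normal–Normal posterior has precision τ_n = τ₀ + n/σ² and mean μ_n = (τ₀μ₀ + (n/σ²)x̄)/τ_n.
Here τ₀ = 1/116.1 = 0.008613 and τ_data = 5/65.3 = 0.076570, so τ_n = 0.085183.
Rearranging for μ₀: μ₀ = (μ_n·τ_n − τ_data·x̄)/τ₀ = (9.6435·0.085183 − 0.076570·5.7) / 0.008613 = 0.385013/0.008613 ≈ 44.7.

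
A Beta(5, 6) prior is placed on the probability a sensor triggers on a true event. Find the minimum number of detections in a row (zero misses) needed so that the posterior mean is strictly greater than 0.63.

k = 6

After k detections and 0 misses the posterior is Beta(5+k, 6), with mean (5+k)/(5+6+k).
Set (5+k)/(11+k) > 0.63 and solve: k > (0.63·11 − 5)/(1 − 0.63) = 5.216.
The smallest integer exceeding 5.216 is 6, and checking k=6: (11)/(17) = 0.6471 > 0.63.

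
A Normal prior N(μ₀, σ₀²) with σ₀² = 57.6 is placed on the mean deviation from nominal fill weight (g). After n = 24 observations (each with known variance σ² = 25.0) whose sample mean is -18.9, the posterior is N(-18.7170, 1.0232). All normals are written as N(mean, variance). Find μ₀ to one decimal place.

With known observation variance, the Normal–Normal posterior has precision τ_n = τ₀ + n/σ² and mean μ_n = (τ₀μ₀ + (n/σ²)x̄)/τ_n.
Here τ₀ = 1/57.6 = 0.017361 and τ_data = 24/25.0 = 0.960000, so τ_n = 0.977361.
Rearranging for μ₀: μ₀ = (μ_n·τ_n − τ_data·x̄)/τ₀ = (-18.7170·0.977361 − 0.960000·-18.9) / 0.017361 = -0.149266/0.017361 ≈ -8.6.

μ₀ = -8.6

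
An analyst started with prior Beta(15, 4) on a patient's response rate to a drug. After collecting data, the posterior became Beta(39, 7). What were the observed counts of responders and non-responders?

Beta is conjugate to the binomial likelihood: posterior = Beta(a+s, b+f).
Match parameters: s=39−15=24, f=7−4=3.

24 responders and 3 non-responders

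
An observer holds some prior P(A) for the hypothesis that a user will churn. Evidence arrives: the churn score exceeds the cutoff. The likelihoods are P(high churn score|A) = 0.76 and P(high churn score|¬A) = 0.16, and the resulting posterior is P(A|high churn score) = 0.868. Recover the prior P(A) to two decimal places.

P(A) = 0.58

In odds form, posterior odds = prior odds × likelihood ratio, so prior odds = posterior odds ÷ LR.
Posterior odds = 0.868/(1−0.868) = 6.5758. LR = 0.76/0.16 = 4.7500.
Prior odds = 6.5758/4.7500 = 1.3844, so P(A) = 1.3844/(1+1.3844) ≈ 0.58.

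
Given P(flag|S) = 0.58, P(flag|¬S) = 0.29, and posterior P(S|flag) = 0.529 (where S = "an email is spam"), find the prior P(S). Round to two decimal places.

P(S) = 0.36

Bayes' rule in odds form gives O(S|E) = O(S)·[P(E|S)/P(E|¬S)], hence O(S) = O(S|E)/LR.
Posterior odds = 0.529/(1−0.529) = 1.1231. LR = 0.58/0.29 = 2.0000.
Prior odds = 1.1231/2.0000 = 0.5615, so P(S) = 0.5615/(1+0.5615) ≈ 0.36.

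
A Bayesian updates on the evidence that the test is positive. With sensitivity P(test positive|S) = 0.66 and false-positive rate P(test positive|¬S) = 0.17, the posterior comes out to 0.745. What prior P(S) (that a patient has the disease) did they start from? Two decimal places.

Bayes' rule in odds form gives O(S|E) = O(S)·[P(E|S)/P(E|¬S)], hence O(S) = O(S|E)/LR.
Posterior odds = 0.745/(1−0.745) = 2.9216. LR = 0.66/0.17 = 3.8824.
Prior odds = 2.9216/3.8824 = 0.7525, so P(S) = 0.7525/(1+0.7525) ≈ 0.43.

P(S) = 0.43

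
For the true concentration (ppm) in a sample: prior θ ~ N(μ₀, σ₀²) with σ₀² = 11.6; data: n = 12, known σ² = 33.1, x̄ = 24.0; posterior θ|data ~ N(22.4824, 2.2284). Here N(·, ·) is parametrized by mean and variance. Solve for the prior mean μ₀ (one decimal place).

μ₀ = 16.1

The posterior mean is a precision-weighted average: μ_n = (τ₀μ₀ + τ_data·x̄)/(τ₀+τ_data), with τ₀=1/σ₀² and τ_data=n/σ².
Here τ₀ = 1/11.6 = 0.086207 and τ_data = 12/33.1 = 0.362538, so τ_n = 0.448745.
Rearranging for μ₀: μ₀ = (μ_n·τ_n − τ_data·x̄)/τ₀ = (22.4824·0.448745 − 0.362538·24.0) / 0.086207 = 1.387953/0.086207 ≈ 16.1.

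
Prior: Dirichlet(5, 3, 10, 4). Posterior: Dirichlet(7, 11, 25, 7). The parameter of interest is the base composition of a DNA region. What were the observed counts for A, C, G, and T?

For a Dirichlet(α) prior with multinomial counts c, the posterior is Dirichlet(α + c) componentwise.
Counts are posterior − prior componentwise: 7−5=2, 11−3=8, 25−10=15, 7−4=3.

counts (2, 8, 15, 3)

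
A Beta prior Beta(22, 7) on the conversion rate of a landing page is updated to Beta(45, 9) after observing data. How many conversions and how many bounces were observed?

23 conversions and 2 bounces

A Beta(α, β) prior with s successes and f failures in binomial data gives a Beta(α+s, β+f) posterior.
Match parameters: s=45−22=23, f=9−7=2.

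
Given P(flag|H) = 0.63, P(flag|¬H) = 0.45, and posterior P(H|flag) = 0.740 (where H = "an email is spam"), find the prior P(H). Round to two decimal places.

Bayes' rule in odds form gives O(H|E) = O(H)·[P(E|H)/P(E|¬H)], hence O(H) = O(H|E)/LR.
Posterior odds = 0.740/(1−0.740) = 2.8462. LR = 0.63/0.45 = 1.4000.
Prior odds = 2.8462/1.4000 = 2.0330, so P(H) = 2.0330/(1+2.0330) ≈ 0.67.

P(H) = 0.67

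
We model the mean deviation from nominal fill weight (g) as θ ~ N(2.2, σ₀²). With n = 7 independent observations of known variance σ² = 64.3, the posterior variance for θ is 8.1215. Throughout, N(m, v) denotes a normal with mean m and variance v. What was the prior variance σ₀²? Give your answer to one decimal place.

σ₀² = 70.1

For the Normal–Normal model with known σ², precisions add: τ_n = τ₀ + n/σ².
So 1/σ₀² = 1/8.1215 − 7/64.3 = 0.123130 − 0.108865 = 0.014265.
Hence σ₀² = 1/0.014265 ≈ 70.1.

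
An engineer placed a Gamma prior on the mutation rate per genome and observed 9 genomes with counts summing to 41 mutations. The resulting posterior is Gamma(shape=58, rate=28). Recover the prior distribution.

Gamma(shape=17, rate=19)

A Gamma(α, β) prior (rate parametrization) on a Poisson rate with n observations summing to S gives posterior Gamma(α+S, β+n).
So α = 58 − 41 = 17 and β = 28 − 9 = 19.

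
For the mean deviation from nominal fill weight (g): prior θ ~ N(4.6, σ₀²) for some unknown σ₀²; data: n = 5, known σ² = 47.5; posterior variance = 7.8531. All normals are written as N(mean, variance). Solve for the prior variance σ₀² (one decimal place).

σ₀² = 45.3

For the Normal–Normal model with known σ², precisions add: τ_n = τ₀ + n/σ².
So 1/σ₀² = 1/7.8531 − 5/47.5 = 0.127338 − 0.105263 = 0.022075.
Hence σ₀² = 1/0.022075 ≈ 45.3.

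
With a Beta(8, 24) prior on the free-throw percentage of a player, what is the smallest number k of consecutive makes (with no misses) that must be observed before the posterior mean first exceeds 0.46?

After k makes and 0 misses the posterior is Beta(8+k, 24), with mean (8+k)/(8+24+k).
Set (8+k)/(32+k) > 0.46 and solve: k > (0.46·32 − 8)/(1 − 0.46) = 12.444.
The smallest integer exceeding 12.444 is 13, and checking k=13: (21)/(45) = 0.4667 > 0.46.

k = 13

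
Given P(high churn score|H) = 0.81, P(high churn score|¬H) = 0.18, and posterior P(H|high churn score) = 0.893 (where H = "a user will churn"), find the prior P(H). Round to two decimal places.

Bayes' rule in odds form gives O(H|E) = O(H)·[P(E|H)/P(E|¬H)], hence O(H) = O(H|E)/LR.
Posterior odds = 0.893/(1−0.893) = 8.3458. LR = 0.81/0.18 = 4.5000.
Prior odds = 8.3458/4.5000 = 1.8546, so P(H) = 1.8546/(1+1.8546) ≈ 0.65.

P(H) = 0.65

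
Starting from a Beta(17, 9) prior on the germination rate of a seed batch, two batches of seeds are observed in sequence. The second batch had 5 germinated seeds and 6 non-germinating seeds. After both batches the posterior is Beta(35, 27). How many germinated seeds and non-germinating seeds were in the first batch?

13 germinated seeds and 12 non-germinating seeds

Because Beta–binomial updating is additive in the counts, the combined data contributed (α_post−α_prior, β_post−β_prior) successes and failures.
Total across both batches: 35−17=18 germinated seeds, 27−9=18 non-germinating seeds.
Subtract the second batch: 18−5=13 germinated seeds and 18−6=12 non-germinating seeds.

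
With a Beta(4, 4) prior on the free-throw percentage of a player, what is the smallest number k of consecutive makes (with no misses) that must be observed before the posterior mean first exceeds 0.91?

After k makes and 0 misses the posterior is Beta(4+k, 4), with mean (4+k)/(4+4+k).
Set (4+k)/(8+k) > 0.91 and solve: k > (0.91·8 − 4)/(1 − 0.91) = 36.444.
The smallest integer exceeding 36.444 is 37.

k = 37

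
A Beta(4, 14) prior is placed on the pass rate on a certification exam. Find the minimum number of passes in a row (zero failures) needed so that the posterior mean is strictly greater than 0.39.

k = 5

After k passes and 0 failures the posterior is Beta(4+k, 14), with mean (4+k)/(4+14+k).
Set (4+k)/(18+k) > 0.39 and solve: k > (0.39·18 − 4)/(1 − 0.39) = 4.951.
The smallest integer exceeding 4.951 is 5, and checking k=5: (9)/(23) = 0.3913 > 0.39.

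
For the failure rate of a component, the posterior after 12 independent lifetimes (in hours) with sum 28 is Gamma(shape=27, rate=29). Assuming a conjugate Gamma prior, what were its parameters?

Gamma(shape=15, rate=1)

Gamma–exponential conjugacy: posterior shape = α + n, posterior rate = β + Σtᵢ.
So α = 27 − 12 = 15 and β = 29 − 28 = 1.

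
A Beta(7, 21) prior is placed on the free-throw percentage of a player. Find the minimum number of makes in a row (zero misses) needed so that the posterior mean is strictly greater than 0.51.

k = 15

After k makes and 0 misses the posterior is Beta(7+k, 21), with mean (7+k)/(7+21+k).
Set (7+k)/(28+k) > 0.51 and solve: k > (0.51·28 − 7)/(1 − 0.51) = 14.857.
The smallest integer exceeding 14.857 is 15, and checking k=15: (22)/(43) = 0.5116 > 0.51.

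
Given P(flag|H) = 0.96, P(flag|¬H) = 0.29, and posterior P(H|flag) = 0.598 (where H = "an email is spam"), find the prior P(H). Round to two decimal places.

P(H) = 0.31

In odds form, posterior odds = prior odds × likelihood ratio, so prior odds = posterior odds ÷ LR.
Posterior odds = 0.598/(1−0.598) = 1.4876. LR = 0.96/0.29 = 3.3103.
Prior odds = 1.4876/3.3103 = 0.4494, so P(H) = 0.4494/(1+0.4494) ≈ 0.31.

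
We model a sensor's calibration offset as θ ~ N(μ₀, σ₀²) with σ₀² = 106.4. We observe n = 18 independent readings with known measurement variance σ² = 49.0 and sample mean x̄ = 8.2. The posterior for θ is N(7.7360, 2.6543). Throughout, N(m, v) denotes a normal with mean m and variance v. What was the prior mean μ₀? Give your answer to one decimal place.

With known observation variance, the Normal–Normal posterior has precision τ_n = τ₀ + n/σ² and mean μ_n = (τ₀μ₀ + (n/σ²)x̄)/τ_n.
Here τ₀ = 1/106.4 = 0.009398 and τ_data = 18/49.0 = 0.367347, so τ_n = 0.376745.
Rearranging for μ₀: μ₀ = (μ_n·τ_n − τ_data·x̄)/τ₀ = (7.7360·0.376745 − 0.367347·8.2) / 0.009398 = -0.097746/0.009398 ≈ -10.4.

μ₀ = -10.4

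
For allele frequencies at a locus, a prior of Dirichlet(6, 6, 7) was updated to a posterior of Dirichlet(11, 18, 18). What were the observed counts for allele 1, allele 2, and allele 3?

For a Dirichlet(α) prior with multinomial counts c, the posterior is Dirichlet(α + c) componentwise.
Counts are posterior − prior componentwise: 11−6=5, 18−6=12, 18−7=11.

counts (5, 12, 11)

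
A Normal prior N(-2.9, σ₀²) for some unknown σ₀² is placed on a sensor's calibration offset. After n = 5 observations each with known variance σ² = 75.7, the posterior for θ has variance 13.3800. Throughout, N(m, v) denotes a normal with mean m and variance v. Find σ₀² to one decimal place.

For the Normal–Normal model with known σ², precisions add: τ_n = τ₀ + n/σ².
So 1/σ₀² = 1/13.3800 − 5/75.7 = 0.074738 − 0.066050 = 0.008688.
Hence σ₀² = 1/0.008688 ≈ 115.1.

σ₀² = 115.1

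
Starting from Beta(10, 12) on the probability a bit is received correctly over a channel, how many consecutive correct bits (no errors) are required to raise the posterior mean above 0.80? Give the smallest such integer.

k = 39

After k correct bits and 0 errors the posterior is Beta(10+k, 12), with mean (10+k)/(10+12+k).
Set (10+k)/(22+k) > 0.80 and solve: k > (0.80·22 − 10)/(1 − 0.80) = 38.000.
The smallest integer exceeding 38.000 is 39, and checking k=39: (49)/(61) = 0.8033 > 0.80.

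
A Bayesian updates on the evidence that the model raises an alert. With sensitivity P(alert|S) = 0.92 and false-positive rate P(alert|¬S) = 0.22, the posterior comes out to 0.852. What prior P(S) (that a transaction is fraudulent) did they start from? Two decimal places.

P(S) = 0.58

Bayes' rule in odds form gives O(S|E) = O(S)·[P(E|S)/P(E|¬S)], hence O(S) = O(S|E)/LR.
Posterior odds = 0.852/(1−0.852) = 5.7568. LR = 0.92/0.22 = 4.1818.
Prior odds = 5.7568/4.1818 = 1.3766, so P(S) = 1.3766/(1+1.3766) ≈ 0.58.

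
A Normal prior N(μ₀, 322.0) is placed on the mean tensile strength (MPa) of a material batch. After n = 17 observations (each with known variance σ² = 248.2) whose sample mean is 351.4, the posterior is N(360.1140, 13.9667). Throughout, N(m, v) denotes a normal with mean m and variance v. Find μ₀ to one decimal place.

The posterior mean is a precision-weighted average: μ_n = (τ₀μ₀ + τ_data·x̄)/(τ₀+τ_data), with τ₀=1/σ₀² and τ_data=n/σ².
Here τ₀ = 1/322.0 = 0.003106 and τ_data = 17/248.2 = 0.068493, so τ_n = 0.071599.
Rearranging for μ₀: μ₀ = (μ_n·τ_n − τ_data·x̄)/τ₀ = (360.1140·0.071599 − 0.068493·351.4) / 0.003106 = 1.715362/0.003106 ≈ 552.3.

μ₀ = 552.3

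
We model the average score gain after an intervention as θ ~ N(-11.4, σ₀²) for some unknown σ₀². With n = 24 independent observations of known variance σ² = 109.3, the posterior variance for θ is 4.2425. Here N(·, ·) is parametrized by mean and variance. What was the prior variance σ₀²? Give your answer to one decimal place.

Posterior precision equals prior precision plus data precision: 1/σ_n² = 1/σ₀² + n/σ².
So 1/σ₀² = 1/4.2425 − 24/109.3 = 0.235710 − 0.219579 = 0.016131.
Hence σ₀² = 1/0.016131 ≈ 62.0.

σ₀² = 62.0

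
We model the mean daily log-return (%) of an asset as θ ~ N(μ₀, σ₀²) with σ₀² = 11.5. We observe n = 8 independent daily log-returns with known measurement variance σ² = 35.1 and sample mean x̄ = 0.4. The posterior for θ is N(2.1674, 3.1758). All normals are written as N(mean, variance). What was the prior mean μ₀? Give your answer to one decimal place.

μ₀ = 6.8

The posterior mean is a precision-weighted average: μ_n = (τ₀μ₀ + τ_data·x̄)/(τ₀+τ_data), with τ₀=1/σ₀² and τ_data=n/σ².
Here τ₀ = 1/11.5 = 0.086957 and τ_data = 8/35.1 = 0.227920, so τ_n = 0.314877.
Rearranging for μ₀: μ₀ = (μ_n·τ_n − τ_data·x̄)/τ₀ = (2.1674·0.314877 − 0.227920·0.4) / 0.086957 = 0.591296/0.086957 ≈ 6.8.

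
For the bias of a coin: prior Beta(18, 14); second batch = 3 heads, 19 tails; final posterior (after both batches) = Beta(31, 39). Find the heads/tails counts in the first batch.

Sequential conjugate updates are equivalent to a single update on the pooled data, so total successes = posterior α − prior α and total failures = posterior β − prior β.
Total across both batches: 31−18=13 heads, 39−14=25 tails.
Subtract the second batch: 13−3=10 heads and 25−19=6 tails.

10 heads and 6 tails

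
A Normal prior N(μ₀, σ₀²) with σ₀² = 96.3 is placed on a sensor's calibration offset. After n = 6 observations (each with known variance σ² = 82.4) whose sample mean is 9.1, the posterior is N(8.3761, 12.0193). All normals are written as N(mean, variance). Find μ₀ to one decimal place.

μ₀ = 3.3

With known observation variance, the Normal–Normal posterior has precision τ_n = τ₀ + n/σ² and mean μ_n = (τ₀μ₀ + (n/σ²)x̄)/τ_n.
Here τ₀ = 1/96.3 = 0.010384 and τ_data = 6/82.4 = 0.072816, so τ_n = 0.083200.
Rearranging for μ₀: μ₀ = (μ_n·τ_n − τ_data·x̄)/τ₀ = (8.3761·0.083200 − 0.072816·9.1) / 0.010384 = 0.034266/0.010384 ≈ 3.3.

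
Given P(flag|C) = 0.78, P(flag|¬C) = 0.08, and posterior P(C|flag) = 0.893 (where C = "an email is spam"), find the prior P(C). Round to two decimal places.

In odds form, posterior odds = prior odds × likelihood ratio, so prior odds = posterior odds ÷ LR.
Posterior odds = 0.893/(1−0.893) = 8.3458. LR = 0.78/0.08 = 9.7500.
Prior odds = 8.3458/9.7500 = 0.8560, so P(C) = 0.8560/(1+0.8560) ≈ 0.46.

P(C) = 0.46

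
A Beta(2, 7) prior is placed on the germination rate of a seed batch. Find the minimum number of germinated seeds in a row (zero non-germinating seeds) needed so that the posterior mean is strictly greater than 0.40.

After k germinated seeds and 0 non-germinating seeds the posterior is Beta(2+k, 7), with mean (2+k)/(2+7+k).
Set (2+k)/(9+k) > 0.40 and solve: k > (0.40·9 − 2)/(1 − 0.40) = 2.667.
The smallest integer exceeding 2.667 is 3, and checking k=3: (5)/(12) = 0.4167 > 0.40.

k = 3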